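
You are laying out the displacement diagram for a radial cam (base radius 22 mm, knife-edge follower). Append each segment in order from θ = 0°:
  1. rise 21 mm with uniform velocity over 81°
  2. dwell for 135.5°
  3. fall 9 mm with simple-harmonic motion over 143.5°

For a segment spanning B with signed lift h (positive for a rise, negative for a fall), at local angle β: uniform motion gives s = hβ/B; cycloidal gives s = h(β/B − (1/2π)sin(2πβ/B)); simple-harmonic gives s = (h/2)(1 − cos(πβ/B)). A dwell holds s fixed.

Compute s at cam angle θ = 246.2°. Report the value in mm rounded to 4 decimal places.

seg 1 [0°–81°] uniform, h=21: full span → s += 21 → s = 21.0000
seg 2 [81°–216.5°] dwell: s stays 21.0000
seg 3 [216.5°–360°] simple-harmonic, h=-9: θ=246.2° here. β=29.7, B=143.5. -9/2·(1 − cos(π·0.2070)) = -0.9182 → s = 20.0818

20.0818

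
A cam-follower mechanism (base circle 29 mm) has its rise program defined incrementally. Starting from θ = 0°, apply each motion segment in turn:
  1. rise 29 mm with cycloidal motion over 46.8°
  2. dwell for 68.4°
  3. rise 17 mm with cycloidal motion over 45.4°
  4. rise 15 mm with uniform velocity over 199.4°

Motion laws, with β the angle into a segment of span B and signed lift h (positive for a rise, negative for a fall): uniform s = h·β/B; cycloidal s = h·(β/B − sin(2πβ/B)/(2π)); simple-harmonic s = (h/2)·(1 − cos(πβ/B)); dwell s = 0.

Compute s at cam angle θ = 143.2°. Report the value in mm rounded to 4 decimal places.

seg 1 [0°–46.8°] cycloidal, h=29: full span → s += 29 → s = 29.0000
seg 2 [46.8°–115.2°] dwell: s stays 29.0000
seg 3 [115.2°–160.6°] cycloidal, h=17: θ=143.2° here. β=28, B=45.4. 17·(0.6167 − sin(2π·0.6167)/(2π)) = 12.2959 → s = 41.2959

41.2959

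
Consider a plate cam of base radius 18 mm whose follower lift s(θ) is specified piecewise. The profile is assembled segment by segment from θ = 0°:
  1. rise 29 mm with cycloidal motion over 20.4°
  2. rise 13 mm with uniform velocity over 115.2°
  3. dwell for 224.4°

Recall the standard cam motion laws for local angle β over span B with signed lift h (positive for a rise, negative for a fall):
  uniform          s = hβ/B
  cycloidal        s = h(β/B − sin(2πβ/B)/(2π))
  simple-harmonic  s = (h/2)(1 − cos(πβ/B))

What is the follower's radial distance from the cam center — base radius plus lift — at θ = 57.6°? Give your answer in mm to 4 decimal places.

seg 1 [0°–20.4°] cycloidal, h=29: full span → s += 29 → s = 29.0000
seg 2 [20.4°–135.6°] uniform, h=13: θ=57.6° here. β=37.2, B=115.2. 13·37.2/115.2 = 4.1979 → s = 33.1979
radial distance = base radius + s = 18 + 33.1979 = 51.1979

51.1979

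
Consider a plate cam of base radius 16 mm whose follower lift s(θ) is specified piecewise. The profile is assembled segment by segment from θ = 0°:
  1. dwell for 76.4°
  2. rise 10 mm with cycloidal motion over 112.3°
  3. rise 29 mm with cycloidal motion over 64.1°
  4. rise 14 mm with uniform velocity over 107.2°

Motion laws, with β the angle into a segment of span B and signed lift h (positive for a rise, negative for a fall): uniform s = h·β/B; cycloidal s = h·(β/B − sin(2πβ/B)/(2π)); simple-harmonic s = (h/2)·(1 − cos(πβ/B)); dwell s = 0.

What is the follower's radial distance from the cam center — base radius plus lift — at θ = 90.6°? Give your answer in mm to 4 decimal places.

seg 1 [0°–76.4°] dwell: s stays 0.0000
seg 2 [76.4°–188.7°] cycloidal, h=10: θ=90.6° here. β=14.2, B=112.3. 10·(0.1264 − sin(2π·0.1264)/(2π)) = 0.1289 → s = 0.1289
radial distance = base radius + s = 16 + 0.1289 = 16.1289

16.1289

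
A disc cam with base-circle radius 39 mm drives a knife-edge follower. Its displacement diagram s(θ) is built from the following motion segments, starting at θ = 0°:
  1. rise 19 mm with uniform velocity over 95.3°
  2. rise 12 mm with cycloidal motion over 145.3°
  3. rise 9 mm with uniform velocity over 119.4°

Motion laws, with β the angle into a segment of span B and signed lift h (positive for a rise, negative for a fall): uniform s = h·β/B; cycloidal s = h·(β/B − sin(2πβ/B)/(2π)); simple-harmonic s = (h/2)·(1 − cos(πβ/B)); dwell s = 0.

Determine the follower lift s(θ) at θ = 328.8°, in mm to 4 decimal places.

seg 1 [0°–95.3°] uniform, h=19: full span → s += 19 → s = 19.0000
seg 2 [95.3°–240.6°] cycloidal, h=12: full span → s += 12 → s = 31.0000
seg 3 [240.6°–360°] uniform, h=9: θ=328.8° here. β=88.2, B=119.4. 9·88.2/119.4 = 6.6482 → s = 37.6482

37.6482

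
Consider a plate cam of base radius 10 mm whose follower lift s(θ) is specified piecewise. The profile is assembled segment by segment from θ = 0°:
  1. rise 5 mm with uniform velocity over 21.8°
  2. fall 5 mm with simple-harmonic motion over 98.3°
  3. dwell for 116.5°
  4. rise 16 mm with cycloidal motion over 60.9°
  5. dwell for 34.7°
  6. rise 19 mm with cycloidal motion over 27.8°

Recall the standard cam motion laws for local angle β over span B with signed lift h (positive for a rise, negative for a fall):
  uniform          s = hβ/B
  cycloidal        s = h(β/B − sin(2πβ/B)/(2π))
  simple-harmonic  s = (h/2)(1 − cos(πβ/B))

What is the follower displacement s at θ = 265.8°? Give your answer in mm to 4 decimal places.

seg 1 [0°–21.8°] uniform, h=5: full span → s += 5 → s = 5.0000
seg 2 [21.8°–120.1°] simple-harmonic, h=-5: full span → s += -5 → s = 0.0000
seg 3 [120.1°–236.6°] dwell: s stays 0.0000
seg 4 [236.6°–297.5°] cycloidal, h=16: θ=265.8° here. β=29.2, B=60.9. 16·(0.4795 − sin(2π·0.4795)/(2π)) = 7.3441 → s = 7.3441

7.3441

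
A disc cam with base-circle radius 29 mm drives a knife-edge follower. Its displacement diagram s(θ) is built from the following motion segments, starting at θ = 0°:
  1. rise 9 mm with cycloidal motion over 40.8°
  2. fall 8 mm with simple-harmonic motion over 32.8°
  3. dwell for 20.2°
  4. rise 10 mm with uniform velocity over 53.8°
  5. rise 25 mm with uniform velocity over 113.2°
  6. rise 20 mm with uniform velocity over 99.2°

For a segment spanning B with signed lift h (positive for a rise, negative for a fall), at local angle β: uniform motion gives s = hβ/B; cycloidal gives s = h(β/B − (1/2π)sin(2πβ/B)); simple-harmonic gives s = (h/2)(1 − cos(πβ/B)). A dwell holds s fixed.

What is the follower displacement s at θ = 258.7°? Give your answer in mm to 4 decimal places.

seg 1 [0°–40.8°] cycloidal, h=9: full span → s += 9 → s = 9.0000
seg 2 [40.8°–73.6°] simple-harmonic, h=-8: full span → s += -8 → s = 1.0000
seg 3 [73.6°–93.8°] dwell: s stays 1.0000
seg 4 [93.8°–147.6°] uniform, h=10: full span → s += 10 → s = 11.0000
seg 5 [147.6°–260.8°] uniform, h=25: θ=258.7° here. β=111.1, B=113.2. 25·111.1/113.2 = 24.5362 → s = 35.5362

35.5362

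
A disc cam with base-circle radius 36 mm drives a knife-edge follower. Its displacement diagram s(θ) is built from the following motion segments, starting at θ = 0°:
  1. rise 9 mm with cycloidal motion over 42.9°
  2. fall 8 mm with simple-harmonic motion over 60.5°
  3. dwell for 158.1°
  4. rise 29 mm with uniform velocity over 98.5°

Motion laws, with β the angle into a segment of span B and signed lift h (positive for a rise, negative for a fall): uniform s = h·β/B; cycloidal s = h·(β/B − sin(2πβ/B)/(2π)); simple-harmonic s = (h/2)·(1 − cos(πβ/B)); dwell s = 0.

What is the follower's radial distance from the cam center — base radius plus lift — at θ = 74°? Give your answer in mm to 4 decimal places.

seg 1 [0°–42.9°] cycloidal, h=9: full span → s += 9 → s = 9.0000
seg 2 [42.9°–103.4°] simple-harmonic, h=-8: θ=74° here. β=31.1, B=60.5. -8/2·(1 − cos(π·0.5140)) = -4.1765 → s = 4.8235
radial distance = base radius + s = 36 + 4.8235 = 40.8235

40.8235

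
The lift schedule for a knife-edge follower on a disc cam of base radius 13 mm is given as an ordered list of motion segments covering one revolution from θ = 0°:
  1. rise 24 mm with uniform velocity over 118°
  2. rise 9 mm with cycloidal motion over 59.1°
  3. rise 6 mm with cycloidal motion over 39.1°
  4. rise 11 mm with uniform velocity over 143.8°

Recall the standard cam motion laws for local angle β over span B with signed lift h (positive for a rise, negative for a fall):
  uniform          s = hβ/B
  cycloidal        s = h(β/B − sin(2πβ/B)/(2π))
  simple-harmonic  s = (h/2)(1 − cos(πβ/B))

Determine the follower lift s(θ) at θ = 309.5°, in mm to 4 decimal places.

seg 1 [0°–118°] uniform, h=24: full span → s += 24 → s = 24.0000
seg 2 [118°–177.1°] cycloidal, h=9: full span → s += 9 → s = 33.0000
seg 3 [177.1°–216.2°] cycloidal, h=6: full span → s += 6 → s = 39.0000
seg 4 [216.2°–360°] uniform, h=11: θ=309.5° here. β=93.3, B=143.8. 11·93.3/143.8 = 7.1370 → s = 46.1370

46.1370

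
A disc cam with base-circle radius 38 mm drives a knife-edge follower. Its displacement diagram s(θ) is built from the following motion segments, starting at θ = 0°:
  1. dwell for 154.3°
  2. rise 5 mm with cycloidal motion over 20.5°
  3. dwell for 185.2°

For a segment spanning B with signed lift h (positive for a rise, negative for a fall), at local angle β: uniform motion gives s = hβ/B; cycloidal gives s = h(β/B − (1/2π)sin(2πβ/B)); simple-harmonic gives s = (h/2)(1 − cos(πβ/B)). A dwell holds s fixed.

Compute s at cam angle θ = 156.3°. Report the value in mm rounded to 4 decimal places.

seg 1 [0°–154.3°] dwell: s stays 0.0000
seg 2 [154.3°–174.8°] cycloidal, h=5: θ=156.3° here. β=2, B=20.5. 5·(0.0976 − sin(2π·0.0976)/(2π)) = 0.0300 → s = 0.0300

0.0300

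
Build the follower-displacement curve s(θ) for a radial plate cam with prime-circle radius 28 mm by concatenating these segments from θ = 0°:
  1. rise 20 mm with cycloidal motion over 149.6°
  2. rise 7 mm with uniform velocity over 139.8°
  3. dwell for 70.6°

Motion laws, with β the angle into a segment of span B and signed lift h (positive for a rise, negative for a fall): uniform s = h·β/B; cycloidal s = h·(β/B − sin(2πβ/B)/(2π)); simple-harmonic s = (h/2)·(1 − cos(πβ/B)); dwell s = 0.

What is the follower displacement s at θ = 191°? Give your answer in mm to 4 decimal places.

seg 1 [0°–149.6°] cycloidal, h=20: full span → s += 20 → s = 20.0000
seg 2 [149.6°–289.4°] uniform, h=7: θ=191° here. β=41.4, B=139.8. 7·41.4/139.8 = 2.0730 → s = 22.0730

22.0730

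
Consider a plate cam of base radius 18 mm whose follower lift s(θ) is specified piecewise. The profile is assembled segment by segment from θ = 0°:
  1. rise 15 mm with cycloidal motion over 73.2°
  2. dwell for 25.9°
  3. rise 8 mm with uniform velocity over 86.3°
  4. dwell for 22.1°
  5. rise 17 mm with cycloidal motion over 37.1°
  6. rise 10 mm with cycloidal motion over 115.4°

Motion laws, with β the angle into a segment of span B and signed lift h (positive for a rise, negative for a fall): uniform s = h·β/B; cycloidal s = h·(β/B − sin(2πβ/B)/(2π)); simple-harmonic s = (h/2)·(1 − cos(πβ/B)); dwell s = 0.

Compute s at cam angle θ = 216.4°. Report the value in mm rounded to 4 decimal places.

seg 1 [0°–73.2°] cycloidal, h=15: full span → s += 15 → s = 15.0000
seg 2 [73.2°–99.1°] dwell: s stays 15.0000
seg 3 [99.1°–185.4°] uniform, h=8: full span → s += 8 → s = 23.0000
seg 4 [185.4°–207.5°] dwell: s stays 23.0000
seg 5 [207.5°–244.6°] cycloidal, h=17: θ=216.4° here. β=8.9, B=37.1. 17·(0.2399 − sin(2π·0.2399)/(2π)) = 1.3780 → s = 24.3780

24.3780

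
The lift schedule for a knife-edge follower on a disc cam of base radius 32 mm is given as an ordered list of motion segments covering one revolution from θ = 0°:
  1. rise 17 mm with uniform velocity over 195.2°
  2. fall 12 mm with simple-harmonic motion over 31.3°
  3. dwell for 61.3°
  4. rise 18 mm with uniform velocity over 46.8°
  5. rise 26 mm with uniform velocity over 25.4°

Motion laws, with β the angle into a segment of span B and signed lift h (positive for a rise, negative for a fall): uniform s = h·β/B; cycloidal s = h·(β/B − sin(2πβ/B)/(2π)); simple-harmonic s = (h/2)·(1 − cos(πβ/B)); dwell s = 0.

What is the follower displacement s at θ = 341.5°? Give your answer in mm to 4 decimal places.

seg 1 [0°–195.2°] uniform, h=17: full span → s += 17 → s = 17.0000
seg 2 [195.2°–226.5°] simple-harmonic, h=-12: full span → s += -12 → s = 5.0000
seg 3 [226.5°–287.8°] dwell: s stays 5.0000
seg 4 [287.8°–334.6°] uniform, h=18: full span → s += 18 → s = 23.0000
seg 5 [334.6°–360°] uniform, h=26: θ=341.5° here. β=6.9, B=25.4. 26·6.9/25.4 = 7.0630 → s = 30.0630

30.0630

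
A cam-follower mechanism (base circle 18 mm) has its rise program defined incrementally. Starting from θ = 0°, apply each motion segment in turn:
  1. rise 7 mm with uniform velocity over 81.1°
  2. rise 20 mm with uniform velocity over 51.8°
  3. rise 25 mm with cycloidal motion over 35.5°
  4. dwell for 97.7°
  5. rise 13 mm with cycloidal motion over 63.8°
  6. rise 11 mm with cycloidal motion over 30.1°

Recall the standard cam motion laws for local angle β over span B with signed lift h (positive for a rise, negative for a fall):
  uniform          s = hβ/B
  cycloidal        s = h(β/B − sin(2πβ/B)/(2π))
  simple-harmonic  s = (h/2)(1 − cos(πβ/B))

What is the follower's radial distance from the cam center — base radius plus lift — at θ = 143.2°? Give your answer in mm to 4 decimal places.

seg 1 [0°–81.1°] uniform, h=7: full span → s += 7 → s = 7.0000
seg 2 [81.1°–132.9°] uniform, h=20: full span → s += 20 → s = 27.0000
seg 3 [132.9°–168.4°] cycloidal, h=25: θ=143.2° here. β=10.3, B=35.5. 25·(0.2901 − sin(2π·0.2901)/(2π)) = 3.4005 → s = 30.4005
radial distance = base radius + s = 18 + 30.4005 = 48.4005

48.4005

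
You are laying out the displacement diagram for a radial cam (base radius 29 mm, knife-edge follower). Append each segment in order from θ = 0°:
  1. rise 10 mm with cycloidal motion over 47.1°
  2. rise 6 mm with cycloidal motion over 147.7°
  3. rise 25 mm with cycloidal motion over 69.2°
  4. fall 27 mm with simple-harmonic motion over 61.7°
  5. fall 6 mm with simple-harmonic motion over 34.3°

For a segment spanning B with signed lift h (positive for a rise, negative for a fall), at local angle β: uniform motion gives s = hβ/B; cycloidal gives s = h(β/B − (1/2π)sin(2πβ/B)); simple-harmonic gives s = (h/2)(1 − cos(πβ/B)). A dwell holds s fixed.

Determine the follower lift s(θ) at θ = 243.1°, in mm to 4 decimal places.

seg 1 [0°–47.1°] cycloidal, h=10: full span → s += 10 → s = 10.0000
seg 2 [47.1°–194.8°] cycloidal, h=6: full span → s += 6 → s = 16.0000
seg 3 [194.8°–264°] cycloidal, h=25: θ=243.1° here. β=48.3, B=69.2. 25·(0.6980 − sin(2π·0.6980)/(2π)) = 21.2176 → s = 37.2176

37.2176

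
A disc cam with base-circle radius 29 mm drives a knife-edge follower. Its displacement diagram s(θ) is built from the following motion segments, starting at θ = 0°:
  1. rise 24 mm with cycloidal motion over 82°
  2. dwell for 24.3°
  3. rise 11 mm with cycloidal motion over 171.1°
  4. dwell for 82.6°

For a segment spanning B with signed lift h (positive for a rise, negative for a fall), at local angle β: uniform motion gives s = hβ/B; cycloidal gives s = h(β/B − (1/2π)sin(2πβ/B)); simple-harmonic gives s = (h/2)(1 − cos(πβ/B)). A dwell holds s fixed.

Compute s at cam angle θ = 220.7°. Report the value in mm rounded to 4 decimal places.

seg 1 [0°–82°] cycloidal, h=24: full span → s += 24 → s = 24.0000
seg 2 [82°–106.3°] dwell: s stays 24.0000
seg 3 [106.3°–277.4°] cycloidal, h=11: θ=220.7° here. β=114.4, B=171.1. 11·(0.6686 − sin(2π·0.6686)/(2π)) = 8.8815 → s = 32.8815

32.8815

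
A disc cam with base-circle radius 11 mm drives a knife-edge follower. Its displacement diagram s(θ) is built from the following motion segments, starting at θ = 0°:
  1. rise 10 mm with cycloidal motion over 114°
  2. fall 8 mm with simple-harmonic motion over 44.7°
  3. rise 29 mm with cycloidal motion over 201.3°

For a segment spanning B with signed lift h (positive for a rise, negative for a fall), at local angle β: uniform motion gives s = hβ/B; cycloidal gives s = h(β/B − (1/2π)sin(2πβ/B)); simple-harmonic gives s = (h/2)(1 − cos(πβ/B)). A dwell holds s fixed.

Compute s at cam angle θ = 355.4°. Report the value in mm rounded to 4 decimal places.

seg 1 [0°–114°] cycloidal, h=10: full span → s += 10 → s = 10.0000
seg 2 [114°–158.7°] simple-harmonic, h=-8: full span → s += -8 → s = 2.0000
seg 3 [158.7°–360°] cycloidal, h=29: θ=355.4° here. β=196.7, B=201.3. 29·(0.9771 − sin(2π·0.9771)/(2π)) = 28.9977 → s = 30.9977

30.9977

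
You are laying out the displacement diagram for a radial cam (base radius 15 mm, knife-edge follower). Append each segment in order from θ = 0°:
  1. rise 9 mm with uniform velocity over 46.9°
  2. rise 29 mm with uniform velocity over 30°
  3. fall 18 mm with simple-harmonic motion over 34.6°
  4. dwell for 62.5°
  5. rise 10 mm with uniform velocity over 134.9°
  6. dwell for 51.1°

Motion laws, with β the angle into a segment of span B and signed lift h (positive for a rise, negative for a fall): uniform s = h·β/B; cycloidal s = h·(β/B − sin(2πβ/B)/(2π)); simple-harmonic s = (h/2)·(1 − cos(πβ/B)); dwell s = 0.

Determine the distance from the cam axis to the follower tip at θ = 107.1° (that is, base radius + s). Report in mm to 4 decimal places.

seg 1 [0°–46.9°] uniform, h=9: full span → s += 9 → s = 9.0000
seg 2 [46.9°–76.9°] uniform, h=29: full span → s += 29 → s = 38.0000
seg 3 [76.9°–111.5°] simple-harmonic, h=-18: θ=107.1° here. β=30.2, B=34.6. -18/2·(1 − cos(π·0.8728)) = -17.2913 → s = 20.7087
radial distance = base radius + s = 15 + 20.7087 = 35.7087

35.7087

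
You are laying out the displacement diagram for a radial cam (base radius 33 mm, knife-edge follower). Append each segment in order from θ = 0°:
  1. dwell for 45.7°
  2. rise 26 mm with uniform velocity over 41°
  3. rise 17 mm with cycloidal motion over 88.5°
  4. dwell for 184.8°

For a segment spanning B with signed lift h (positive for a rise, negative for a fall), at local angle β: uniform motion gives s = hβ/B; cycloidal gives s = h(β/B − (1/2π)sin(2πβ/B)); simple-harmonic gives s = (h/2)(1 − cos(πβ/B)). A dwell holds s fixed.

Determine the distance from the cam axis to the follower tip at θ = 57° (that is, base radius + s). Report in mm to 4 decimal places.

seg 1 [0°–45.7°] dwell: s stays 0.0000
seg 2 [45.7°–86.7°] uniform, h=26: θ=57° here. β=11.3, B=41. 26·11.3/41 = 7.1659 → s = 7.1659
radial distance = base radius + s = 33 + 7.1659 = 40.1659

40.1659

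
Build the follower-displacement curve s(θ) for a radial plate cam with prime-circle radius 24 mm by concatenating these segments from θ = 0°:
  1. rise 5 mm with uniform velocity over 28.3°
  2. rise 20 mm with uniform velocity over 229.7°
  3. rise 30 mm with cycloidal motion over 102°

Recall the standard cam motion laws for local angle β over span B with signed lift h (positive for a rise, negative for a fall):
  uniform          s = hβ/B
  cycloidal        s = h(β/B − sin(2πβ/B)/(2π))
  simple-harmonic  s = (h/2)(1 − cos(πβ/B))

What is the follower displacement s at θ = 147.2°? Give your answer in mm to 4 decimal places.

seg 1 [0°–28.3°] uniform, h=5: full span → s += 5 → s = 5.0000
seg 2 [28.3°–258°] uniform, h=20: θ=147.2° here. β=118.9, B=229.7. 20·118.9/229.7 = 10.3526 → s = 15.3526

15.3526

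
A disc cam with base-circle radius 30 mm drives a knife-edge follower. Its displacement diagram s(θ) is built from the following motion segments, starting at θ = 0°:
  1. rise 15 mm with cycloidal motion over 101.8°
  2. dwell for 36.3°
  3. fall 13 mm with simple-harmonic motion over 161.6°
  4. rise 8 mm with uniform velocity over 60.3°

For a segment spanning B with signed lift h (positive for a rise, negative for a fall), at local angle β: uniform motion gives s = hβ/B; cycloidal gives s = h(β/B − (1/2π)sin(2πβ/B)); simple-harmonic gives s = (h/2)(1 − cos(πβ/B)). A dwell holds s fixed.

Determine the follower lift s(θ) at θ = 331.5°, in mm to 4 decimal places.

seg 1 [0°–101.8°] cycloidal, h=15: full span → s += 15 → s = 15.0000
seg 2 [101.8°–138.1°] dwell: s stays 15.0000
seg 3 [138.1°–299.7°] simple-harmonic, h=-13: full span → s += -13 → s = 2.0000
seg 4 [299.7°–360°] uniform, h=8: θ=331.5° here. β=31.8, B=60.3. 8·31.8/60.3 = 4.2189 → s = 6.2189

6.2189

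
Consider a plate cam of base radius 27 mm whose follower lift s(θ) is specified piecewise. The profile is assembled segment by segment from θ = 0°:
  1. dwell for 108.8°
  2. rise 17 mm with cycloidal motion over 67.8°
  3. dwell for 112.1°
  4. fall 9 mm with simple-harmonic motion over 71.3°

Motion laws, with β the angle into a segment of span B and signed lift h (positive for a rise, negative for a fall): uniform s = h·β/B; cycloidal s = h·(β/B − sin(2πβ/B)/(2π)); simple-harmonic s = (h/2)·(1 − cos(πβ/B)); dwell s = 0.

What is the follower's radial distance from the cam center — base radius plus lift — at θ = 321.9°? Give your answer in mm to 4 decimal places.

seg 1 [0°–108.8°] dwell: s stays 0.0000
seg 2 [108.8°–176.6°] cycloidal, h=17: full span → s += 17 → s = 17.0000
seg 3 [176.6°–288.7°] dwell: s stays 17.0000
seg 4 [288.7°–360°] simple-harmonic, h=-9: θ=321.9° here. β=33.2, B=71.3. -9/2·(1 − cos(π·0.4656)) = -4.0152 → s = 12.9848
radial distance = base radius + s = 27 + 12.9848 = 39.9848

39.9848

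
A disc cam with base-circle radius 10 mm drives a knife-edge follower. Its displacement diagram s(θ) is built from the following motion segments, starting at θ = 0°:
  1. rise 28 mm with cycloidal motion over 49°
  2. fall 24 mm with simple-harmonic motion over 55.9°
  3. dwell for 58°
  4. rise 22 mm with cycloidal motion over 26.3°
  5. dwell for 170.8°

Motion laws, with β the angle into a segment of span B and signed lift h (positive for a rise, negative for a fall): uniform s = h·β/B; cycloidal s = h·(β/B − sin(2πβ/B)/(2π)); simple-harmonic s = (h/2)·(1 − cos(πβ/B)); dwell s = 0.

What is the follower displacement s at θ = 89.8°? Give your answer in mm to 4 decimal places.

seg 1 [0°–49°] cycloidal, h=28: full span → s += 28 → s = 28.0000
seg 2 [49°–104.9°] simple-harmonic, h=-24: θ=89.8° here. β=40.8, B=55.9. -24/2·(1 − cos(π·0.7299)) = -19.9322 → s = 8.0678

8.0678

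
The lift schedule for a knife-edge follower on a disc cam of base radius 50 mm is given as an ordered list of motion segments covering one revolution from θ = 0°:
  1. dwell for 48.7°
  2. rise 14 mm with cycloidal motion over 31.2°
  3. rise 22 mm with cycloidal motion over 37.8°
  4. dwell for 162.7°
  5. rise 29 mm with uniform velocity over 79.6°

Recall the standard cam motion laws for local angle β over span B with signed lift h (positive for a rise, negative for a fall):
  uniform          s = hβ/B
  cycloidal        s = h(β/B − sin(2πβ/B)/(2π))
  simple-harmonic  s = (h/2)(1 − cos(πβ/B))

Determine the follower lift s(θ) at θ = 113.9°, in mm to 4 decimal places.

seg 1 [0°–48.7°] dwell: s stays 0.0000
seg 2 [48.7°–79.9°] cycloidal, h=14: full span → s += 14 → s = 14.0000
seg 3 [79.9°–117.7°] cycloidal, h=22: θ=113.9° here. β=34, B=37.8. 22·(0.8995 − sin(2π·0.8995)/(2π)) = 21.8558 → s = 35.8558

35.8558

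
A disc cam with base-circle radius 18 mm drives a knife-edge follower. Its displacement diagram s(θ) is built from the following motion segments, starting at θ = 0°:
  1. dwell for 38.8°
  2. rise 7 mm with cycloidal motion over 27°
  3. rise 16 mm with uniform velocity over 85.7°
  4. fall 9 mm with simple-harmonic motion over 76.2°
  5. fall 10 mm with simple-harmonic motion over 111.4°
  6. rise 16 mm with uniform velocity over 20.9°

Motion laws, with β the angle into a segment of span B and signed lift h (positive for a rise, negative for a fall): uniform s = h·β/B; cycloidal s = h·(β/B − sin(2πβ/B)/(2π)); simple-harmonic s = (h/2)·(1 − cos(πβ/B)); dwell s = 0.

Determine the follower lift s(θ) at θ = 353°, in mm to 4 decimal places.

seg 1 [0°–38.8°] dwell: s stays 0.0000
seg 2 [38.8°–65.8°] cycloidal, h=7: full span → s += 7 → s = 7.0000
seg 3 [65.8°–151.5°] uniform, h=16: full span → s += 16 → s = 23.0000
seg 4 [151.5°–227.7°] simple-harmonic, h=-9: full span → s += -9 → s = 14.0000
seg 5 [227.7°–339.1°] simple-harmonic, h=-10: full span → s += -10 → s = 4.0000
seg 6 [339.1°–360°] uniform, h=16: θ=353° here. β=13.9, B=20.9. 16·13.9/20.9 = 10.6411 → s = 14.6411

14.6411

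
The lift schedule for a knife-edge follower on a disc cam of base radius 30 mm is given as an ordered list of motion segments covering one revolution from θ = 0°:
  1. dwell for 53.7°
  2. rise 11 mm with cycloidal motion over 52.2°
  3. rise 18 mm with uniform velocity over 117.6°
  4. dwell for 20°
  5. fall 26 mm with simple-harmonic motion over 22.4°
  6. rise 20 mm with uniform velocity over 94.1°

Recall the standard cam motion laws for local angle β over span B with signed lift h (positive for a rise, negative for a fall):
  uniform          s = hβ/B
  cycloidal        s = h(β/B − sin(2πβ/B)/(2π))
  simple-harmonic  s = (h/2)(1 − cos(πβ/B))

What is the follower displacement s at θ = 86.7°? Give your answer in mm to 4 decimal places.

seg 1 [0°–53.7°] dwell: s stays 0.0000
seg 2 [53.7°–105.9°] cycloidal, h=11: θ=86.7° here. β=33, B=52.2. 11·(0.6322 − sin(2π·0.6322)/(2π)) = 8.2466 → s = 8.2466

8.2466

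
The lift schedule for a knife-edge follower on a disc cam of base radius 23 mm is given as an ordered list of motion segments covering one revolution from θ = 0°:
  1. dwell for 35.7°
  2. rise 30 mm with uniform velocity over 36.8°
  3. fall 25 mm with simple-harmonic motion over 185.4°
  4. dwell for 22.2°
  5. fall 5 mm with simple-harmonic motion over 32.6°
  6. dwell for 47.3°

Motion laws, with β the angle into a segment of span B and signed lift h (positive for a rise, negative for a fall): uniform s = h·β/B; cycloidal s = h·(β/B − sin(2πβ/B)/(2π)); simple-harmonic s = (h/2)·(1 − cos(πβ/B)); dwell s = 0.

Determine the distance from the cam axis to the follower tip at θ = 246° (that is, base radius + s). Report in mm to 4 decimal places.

seg 1 [0°–35.7°] dwell: s stays 0.0000
seg 2 [35.7°–72.5°] uniform, h=30: full span → s += 30 → s = 30.0000
seg 3 [72.5°–257.9°] simple-harmonic, h=-25: θ=246° here. β=173.5, B=185.4. -25/2·(1 − cos(π·0.9358)) = -24.7467 → s = 5.2533
radial distance = base radius + s = 23 + 5.2533 = 28.2533

28.2533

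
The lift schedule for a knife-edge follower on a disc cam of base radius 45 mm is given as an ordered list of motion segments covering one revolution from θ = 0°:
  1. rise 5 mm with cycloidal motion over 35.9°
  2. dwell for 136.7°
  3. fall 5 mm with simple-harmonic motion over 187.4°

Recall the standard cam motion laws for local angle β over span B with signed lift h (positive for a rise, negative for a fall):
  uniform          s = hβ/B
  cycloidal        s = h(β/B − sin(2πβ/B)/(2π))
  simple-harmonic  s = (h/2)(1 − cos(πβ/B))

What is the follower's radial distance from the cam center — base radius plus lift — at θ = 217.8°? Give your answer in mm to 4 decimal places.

seg 1 [0°–35.9°] cycloidal, h=5: full span → s += 5 → s = 5.0000
seg 2 [35.9°–172.6°] dwell: s stays 5.0000
seg 3 [172.6°–360°] simple-harmonic, h=-5: θ=217.8° here. β=45.2, B=187.4. -5/2·(1 − cos(π·0.2412)) = -0.6840 → s = 4.3160
radial distance = base radius + s = 45 + 4.3160 = 49.3160

49.3160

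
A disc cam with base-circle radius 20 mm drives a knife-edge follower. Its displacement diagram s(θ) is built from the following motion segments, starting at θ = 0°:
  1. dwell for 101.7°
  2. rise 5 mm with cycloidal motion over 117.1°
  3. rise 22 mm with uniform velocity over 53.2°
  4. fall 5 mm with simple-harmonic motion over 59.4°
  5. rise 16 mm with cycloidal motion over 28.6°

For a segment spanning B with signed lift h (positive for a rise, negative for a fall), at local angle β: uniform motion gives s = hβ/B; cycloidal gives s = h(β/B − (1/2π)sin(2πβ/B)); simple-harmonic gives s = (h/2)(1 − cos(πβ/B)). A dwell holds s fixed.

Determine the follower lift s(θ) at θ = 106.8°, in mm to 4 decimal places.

seg 1 [0°–101.7°] dwell: s stays 0.0000
seg 2 [101.7°–218.8°] cycloidal, h=5: θ=106.8° here. β=5.1, B=117.1. 5·(0.0436 − sin(2π·0.0436)/(2π)) = 0.0027 → s = 0.0027

0.0027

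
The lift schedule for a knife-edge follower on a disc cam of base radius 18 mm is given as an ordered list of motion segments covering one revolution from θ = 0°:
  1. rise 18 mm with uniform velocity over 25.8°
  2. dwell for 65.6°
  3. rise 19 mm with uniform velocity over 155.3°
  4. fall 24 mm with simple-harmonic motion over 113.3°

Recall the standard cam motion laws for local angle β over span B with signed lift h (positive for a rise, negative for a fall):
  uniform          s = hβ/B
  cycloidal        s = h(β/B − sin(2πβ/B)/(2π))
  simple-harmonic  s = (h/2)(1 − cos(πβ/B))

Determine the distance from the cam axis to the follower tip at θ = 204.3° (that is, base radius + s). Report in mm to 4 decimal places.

seg 1 [0°–25.8°] uniform, h=18: full span → s += 18 → s = 18.0000
seg 2 [25.8°–91.4°] dwell: s stays 18.0000
seg 3 [91.4°–246.7°] uniform, h=19: θ=204.3° here. β=112.9, B=155.3. 19·112.9/155.3 = 13.8126 → s = 31.8126
radial distance = base radius + s = 18 + 31.8126 = 49.8126

49.8126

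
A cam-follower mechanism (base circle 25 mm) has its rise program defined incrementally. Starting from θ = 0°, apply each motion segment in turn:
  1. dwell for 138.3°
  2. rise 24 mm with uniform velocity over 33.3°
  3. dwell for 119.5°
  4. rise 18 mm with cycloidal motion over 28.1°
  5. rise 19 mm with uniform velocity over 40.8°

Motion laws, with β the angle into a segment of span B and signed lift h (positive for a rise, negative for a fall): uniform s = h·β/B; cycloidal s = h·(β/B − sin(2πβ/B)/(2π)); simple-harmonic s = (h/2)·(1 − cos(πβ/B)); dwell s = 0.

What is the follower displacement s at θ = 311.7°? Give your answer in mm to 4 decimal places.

seg 1 [0°–138.3°] dwell: s stays 0.0000
seg 2 [138.3°–171.6°] uniform, h=24: full span → s += 24 → s = 24.0000
seg 3 [171.6°–291.1°] dwell: s stays 24.0000
seg 4 [291.1°–319.2°] cycloidal, h=18: θ=311.7° here. β=20.6, B=28.1. 18·(0.7331 − sin(2π·0.7331)/(2π)) = 16.0444 → s = 40.0444

40.0444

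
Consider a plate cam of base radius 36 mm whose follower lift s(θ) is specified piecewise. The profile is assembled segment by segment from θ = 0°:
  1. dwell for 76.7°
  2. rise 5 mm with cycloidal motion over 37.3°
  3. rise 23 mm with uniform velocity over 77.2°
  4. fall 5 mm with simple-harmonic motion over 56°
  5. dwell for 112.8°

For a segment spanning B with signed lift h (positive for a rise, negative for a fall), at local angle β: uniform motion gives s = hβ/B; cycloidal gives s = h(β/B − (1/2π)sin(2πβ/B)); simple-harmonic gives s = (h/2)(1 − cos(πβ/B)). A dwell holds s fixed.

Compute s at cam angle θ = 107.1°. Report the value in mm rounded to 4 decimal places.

seg 1 [0°–76.7°] dwell: s stays 0.0000
seg 2 [76.7°–114°] cycloidal, h=5: θ=107.1° here. β=30.4, B=37.3. 5·(0.8150 − sin(2π·0.8150)/(2π)) = 4.8054 → s = 4.8054

4.8054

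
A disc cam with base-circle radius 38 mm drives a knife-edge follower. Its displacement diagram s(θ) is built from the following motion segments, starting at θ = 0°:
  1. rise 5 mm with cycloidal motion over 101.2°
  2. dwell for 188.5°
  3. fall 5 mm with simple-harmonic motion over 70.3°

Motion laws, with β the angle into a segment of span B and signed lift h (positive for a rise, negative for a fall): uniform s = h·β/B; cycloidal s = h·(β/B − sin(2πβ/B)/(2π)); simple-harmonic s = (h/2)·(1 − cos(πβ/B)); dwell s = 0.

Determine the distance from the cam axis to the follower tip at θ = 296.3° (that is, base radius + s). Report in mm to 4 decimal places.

seg 1 [0°–101.2°] cycloidal, h=5: full span → s += 5 → s = 5.0000
seg 2 [101.2°–289.7°] dwell: s stays 5.0000
seg 3 [289.7°–360°] simple-harmonic, h=-5: θ=296.3° here. β=6.6, B=70.3. -5/2·(1 − cos(π·0.0939)) = -0.1080 → s = 4.8920
radial distance = base radius + s = 38 + 4.8920 = 42.8920

42.8920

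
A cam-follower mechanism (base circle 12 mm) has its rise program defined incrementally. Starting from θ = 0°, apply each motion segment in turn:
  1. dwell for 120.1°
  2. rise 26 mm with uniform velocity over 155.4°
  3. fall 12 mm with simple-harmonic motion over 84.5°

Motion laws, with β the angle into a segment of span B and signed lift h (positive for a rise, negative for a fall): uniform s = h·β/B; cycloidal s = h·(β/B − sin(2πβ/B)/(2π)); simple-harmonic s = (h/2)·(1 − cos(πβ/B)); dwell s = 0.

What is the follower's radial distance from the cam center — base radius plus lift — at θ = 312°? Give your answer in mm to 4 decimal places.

seg 1 [0°–120.1°] dwell: s stays 0.0000
seg 2 [120.1°–275.5°] uniform, h=26: full span → s += 26 → s = 26.0000
seg 3 [275.5°–360°] simple-harmonic, h=-12: θ=312° here. β=36.5, B=84.5. -12/2·(1 − cos(π·0.4320)) = -4.7271 → s = 21.2729
radial distance = base radius + s = 12 + 21.2729 = 33.2729

33.2729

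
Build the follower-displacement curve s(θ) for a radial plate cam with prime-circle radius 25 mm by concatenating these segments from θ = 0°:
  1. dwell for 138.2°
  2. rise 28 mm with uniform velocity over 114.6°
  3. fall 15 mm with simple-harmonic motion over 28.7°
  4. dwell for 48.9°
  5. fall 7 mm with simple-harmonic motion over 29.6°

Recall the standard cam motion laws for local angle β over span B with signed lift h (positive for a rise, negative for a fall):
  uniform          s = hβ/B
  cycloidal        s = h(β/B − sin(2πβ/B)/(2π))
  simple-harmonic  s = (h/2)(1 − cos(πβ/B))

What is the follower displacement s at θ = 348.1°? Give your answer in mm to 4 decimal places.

seg 1 [0°–138.2°] dwell: s stays 0.0000
seg 2 [138.2°–252.8°] uniform, h=28: full span → s += 28 → s = 28.0000
seg 3 [252.8°–281.5°] simple-harmonic, h=-15: full span → s += -15 → s = 13.0000
seg 4 [281.5°–330.4°] dwell: s stays 13.0000
seg 5 [330.4°–360°] simple-harmonic, h=-7: θ=348.1° here. β=17.7, B=29.6. -7/2·(1 − cos(π·0.5980)) = -4.5603 → s = 8.4397

8.4397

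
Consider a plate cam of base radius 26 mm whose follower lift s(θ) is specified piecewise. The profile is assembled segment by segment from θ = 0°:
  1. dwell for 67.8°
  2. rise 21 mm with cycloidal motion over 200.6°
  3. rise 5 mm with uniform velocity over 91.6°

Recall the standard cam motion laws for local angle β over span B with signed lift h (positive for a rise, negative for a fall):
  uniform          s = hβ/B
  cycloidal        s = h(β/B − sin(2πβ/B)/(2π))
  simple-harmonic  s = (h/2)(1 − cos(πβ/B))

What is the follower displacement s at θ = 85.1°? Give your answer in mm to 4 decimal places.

seg 1 [0°–67.8°] dwell: s stays 0.0000
seg 2 [67.8°–268.4°] cycloidal, h=21: θ=85.1° here. β=17.3, B=200.6. 21·(0.0862 − sin(2π·0.0862)/(2π)) = 0.0873 → s = 0.0873

0.0873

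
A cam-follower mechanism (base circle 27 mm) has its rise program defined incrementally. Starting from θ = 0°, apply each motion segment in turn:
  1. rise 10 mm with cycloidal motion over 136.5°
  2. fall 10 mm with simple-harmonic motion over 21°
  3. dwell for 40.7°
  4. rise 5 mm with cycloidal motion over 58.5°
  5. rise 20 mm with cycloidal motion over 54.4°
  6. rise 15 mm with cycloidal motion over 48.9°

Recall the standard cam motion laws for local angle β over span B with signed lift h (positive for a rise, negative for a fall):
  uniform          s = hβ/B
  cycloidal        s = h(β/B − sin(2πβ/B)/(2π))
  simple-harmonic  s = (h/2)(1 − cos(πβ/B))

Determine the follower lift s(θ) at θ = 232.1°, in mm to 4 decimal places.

seg 1 [0°–136.5°] cycloidal, h=10: full span → s += 10 → s = 10.0000
seg 2 [136.5°–157.5°] simple-harmonic, h=-10: full span → s += -10 → s = 0.0000
seg 3 [157.5°–198.2°] dwell: s stays 0.0000
seg 4 [198.2°–256.7°] cycloidal, h=5: θ=232.1° here. β=33.9, B=58.5. 5·(0.5795 − sin(2π·0.5795)/(2π)) = 3.2786 → s = 3.2786

3.2786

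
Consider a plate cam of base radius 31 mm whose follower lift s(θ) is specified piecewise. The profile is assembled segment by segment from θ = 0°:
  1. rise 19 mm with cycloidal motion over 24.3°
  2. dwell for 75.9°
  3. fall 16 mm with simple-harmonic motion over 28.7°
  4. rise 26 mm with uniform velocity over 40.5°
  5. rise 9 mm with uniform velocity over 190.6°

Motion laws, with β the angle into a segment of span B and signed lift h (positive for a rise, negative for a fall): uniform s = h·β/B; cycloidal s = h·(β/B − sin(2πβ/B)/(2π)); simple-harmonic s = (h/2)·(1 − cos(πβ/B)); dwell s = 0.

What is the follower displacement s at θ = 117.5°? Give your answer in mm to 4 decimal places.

seg 1 [0°–24.3°] cycloidal, h=19: full span → s += 19 → s = 19.0000
seg 2 [24.3°–100.2°] dwell: s stays 19.0000
seg 3 [100.2°–128.9°] simple-harmonic, h=-16: θ=117.5° here. β=17.3, B=28.7. -16/2·(1 − cos(π·0.6028)) = -10.5387 → s = 8.4613

8.4613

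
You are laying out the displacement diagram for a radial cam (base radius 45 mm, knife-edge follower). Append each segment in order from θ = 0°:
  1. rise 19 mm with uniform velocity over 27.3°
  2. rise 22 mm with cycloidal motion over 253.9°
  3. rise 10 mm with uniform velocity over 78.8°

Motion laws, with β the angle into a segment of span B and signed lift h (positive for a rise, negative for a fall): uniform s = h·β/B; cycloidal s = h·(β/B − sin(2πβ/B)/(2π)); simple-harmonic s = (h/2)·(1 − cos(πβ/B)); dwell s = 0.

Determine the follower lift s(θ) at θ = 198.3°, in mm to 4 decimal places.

seg 1 [0°–27.3°] uniform, h=19: full span → s += 19 → s = 19.0000
seg 2 [27.3°–281.2°] cycloidal, h=22: θ=198.3° here. β=171, B=253.9. 22·(0.6735 − sin(2π·0.6735)/(2π)) = 17.9214 → s = 36.9214

36.9214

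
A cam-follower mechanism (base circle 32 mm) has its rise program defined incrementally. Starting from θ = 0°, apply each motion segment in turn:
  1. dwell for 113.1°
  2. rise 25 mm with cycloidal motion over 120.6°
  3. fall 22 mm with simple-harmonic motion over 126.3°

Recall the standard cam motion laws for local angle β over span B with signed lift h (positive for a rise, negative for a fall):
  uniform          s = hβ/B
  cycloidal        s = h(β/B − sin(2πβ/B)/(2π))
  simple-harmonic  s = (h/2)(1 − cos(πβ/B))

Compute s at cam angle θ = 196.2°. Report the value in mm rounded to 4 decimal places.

seg 1 [0°–113.1°] dwell: s stays 0.0000
seg 2 [113.1°–233.7°] cycloidal, h=25: θ=196.2° here. β=83.1, B=120.6. 25·(0.6891 − sin(2π·0.6891)/(2π)) = 20.9171 → s = 20.9171

20.9171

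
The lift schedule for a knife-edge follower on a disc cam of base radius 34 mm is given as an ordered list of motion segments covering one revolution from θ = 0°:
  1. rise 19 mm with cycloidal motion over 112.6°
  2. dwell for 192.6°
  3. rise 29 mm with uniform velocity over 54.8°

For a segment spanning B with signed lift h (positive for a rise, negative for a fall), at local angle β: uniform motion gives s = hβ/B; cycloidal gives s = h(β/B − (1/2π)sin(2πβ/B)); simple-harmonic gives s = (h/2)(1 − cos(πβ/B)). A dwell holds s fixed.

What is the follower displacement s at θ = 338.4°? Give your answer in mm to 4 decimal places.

seg 1 [0°–112.6°] cycloidal, h=19: full span → s += 19 → s = 19.0000
seg 2 [112.6°–305.2°] dwell: s stays 19.0000
seg 3 [305.2°–360°] uniform, h=29: θ=338.4° here. β=33.2, B=54.8. 29·33.2/54.8 = 17.5693 → s = 36.5693

36.5693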